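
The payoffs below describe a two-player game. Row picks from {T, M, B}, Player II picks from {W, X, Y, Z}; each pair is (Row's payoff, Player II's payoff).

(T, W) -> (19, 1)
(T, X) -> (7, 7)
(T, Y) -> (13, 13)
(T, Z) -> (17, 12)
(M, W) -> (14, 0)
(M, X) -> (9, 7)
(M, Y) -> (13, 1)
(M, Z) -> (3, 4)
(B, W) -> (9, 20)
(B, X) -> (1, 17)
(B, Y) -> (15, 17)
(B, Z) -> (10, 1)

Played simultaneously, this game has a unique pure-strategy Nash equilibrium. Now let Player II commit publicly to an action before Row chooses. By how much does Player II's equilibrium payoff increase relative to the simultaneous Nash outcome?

Backward induction with Player II moving first.
- W: BR = T, leader payoff 1.
- X: BR = M, leader payoff 7.
- Y: BR = B, leader payoff 17.
- Z: BR = T, leader payoff 12.
Among 1, 7, 17, 12, the best is 17 at Y. Subgame-perfect outcome: (B, Y) with payoffs (15, 17).
Under simultaneous play:
Row's best replies: W→T; X→M; Y→B; Z→T.
Player II's best replies: T→Y; M→X; B→W.
Only (M, X) has each player best-responding; Nash payoffs (9, 7).
Player II's commitment gain: 17 − 7 = 10.

10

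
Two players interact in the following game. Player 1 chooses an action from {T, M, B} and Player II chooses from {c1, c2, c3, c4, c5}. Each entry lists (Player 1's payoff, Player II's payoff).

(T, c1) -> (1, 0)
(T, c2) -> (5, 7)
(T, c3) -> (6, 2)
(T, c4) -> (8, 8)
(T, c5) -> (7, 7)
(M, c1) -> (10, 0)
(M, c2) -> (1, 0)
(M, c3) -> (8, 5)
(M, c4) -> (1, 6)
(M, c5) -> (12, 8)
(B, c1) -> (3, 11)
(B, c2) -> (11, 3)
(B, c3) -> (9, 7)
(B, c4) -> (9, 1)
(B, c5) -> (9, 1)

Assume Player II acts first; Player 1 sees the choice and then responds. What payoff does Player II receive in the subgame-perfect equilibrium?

Backward induction with Player II moving first.
- c1: BR = M, leader payoff 0.
- c2: BR = B, leader payoff 3.
- c3: BR = B, leader payoff 7.
- c4: BR = B, leader payoff 1.
- c5: BR = M, leader payoff 8.
Player II's induced payoffs are 0, 3, 7, 1, 8, so Player II commits to c5. Subgame-perfect outcome: (M, c5) with payoffs (12, 8).

8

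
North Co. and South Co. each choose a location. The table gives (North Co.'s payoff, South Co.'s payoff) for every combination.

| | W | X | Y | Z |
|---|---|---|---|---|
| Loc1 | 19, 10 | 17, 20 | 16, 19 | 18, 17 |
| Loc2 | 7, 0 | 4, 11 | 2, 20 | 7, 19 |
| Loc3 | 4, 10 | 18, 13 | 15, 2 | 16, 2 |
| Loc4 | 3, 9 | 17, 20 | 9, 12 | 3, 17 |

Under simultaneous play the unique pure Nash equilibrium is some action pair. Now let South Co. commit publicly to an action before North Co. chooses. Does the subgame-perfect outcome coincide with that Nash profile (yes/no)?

no

Backward induction with South Co. moving first.
- W: North Co. compares 19, 7, 4, 3 and picks Loc1; South Co. would get 10.
- X: North Co. compares 17, 4, 18, 17 and picks Loc3; South Co. would get 13.
- Y: North Co. compares 16, 2, 15, 9 and picks Loc1; South Co. would get 19.
- Z: North Co. compares 18, 7, 16, 3 and picks Loc1; South Co. would get 17.
Among 10, 13, 19, 17, the best is 19 at Y. Subgame-perfect outcome: (Loc1, Y) with payoffs (16, 19).
Now find the simultaneous Nash equilibrium.
North Co.'s best replies: W→Loc1; X→Loc3; Y→Loc1; Z→Loc1.
South Co.'s best replies: Loc1→X; Loc2→Y; Loc3→X; Loc4→X.
Only (Loc3, X) has each player best-responding; Nash payoffs (18, 13).
Sequential outcome (Loc1, Y) differs from the Nash profile (Loc3, X).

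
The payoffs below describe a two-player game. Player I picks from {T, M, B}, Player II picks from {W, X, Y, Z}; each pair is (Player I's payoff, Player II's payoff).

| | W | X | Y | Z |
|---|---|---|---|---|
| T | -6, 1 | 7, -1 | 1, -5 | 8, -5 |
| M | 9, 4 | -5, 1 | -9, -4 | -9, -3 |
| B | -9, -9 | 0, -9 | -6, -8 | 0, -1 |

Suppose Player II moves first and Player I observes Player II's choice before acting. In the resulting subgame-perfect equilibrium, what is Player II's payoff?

Player I best-responds to each possible Player II move:
- W: Player I compares -6, 9, -9 and picks M; Player II would get 4.
- X: Player I compares 7, -5, 0 and picks T; Player II would get -1.
- Y: Player I compares 1, -9, -6 and picks T; Player II would get -5.
- Z: Player I compares 8, -9, 0 and picks T; Player II would get -5.
Player II's induced payoffs are 4, -1, -5, -5, so Player II commits to W. Subgame-perfect outcome: (M, W) with payoffs (9, 4).

4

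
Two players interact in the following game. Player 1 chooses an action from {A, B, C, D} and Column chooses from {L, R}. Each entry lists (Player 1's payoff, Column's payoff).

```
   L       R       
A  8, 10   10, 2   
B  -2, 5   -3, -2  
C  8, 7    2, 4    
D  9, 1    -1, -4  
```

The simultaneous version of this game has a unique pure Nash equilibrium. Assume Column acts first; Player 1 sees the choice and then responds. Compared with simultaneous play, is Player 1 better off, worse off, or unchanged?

better off

Solve by backward induction (Column leads).
- L: Player 1 compares 8, -2, 8, 9 and picks D; Column would get 1.
- R: Player 1 compares 10, -3, 2, -1 and picks A; Column would get 2.
Column's induced payoffs are 1, 2, so Column commits to R. Subgame-perfect outcome: (A, R) with payoffs (10, 2).
For the simultaneous game, intersect best replies.
Player 1's best replies: L→D; R→A.
Column's best replies: A→L; B→L; C→L; D→L.
Only (D, L) has each player best-responding; Nash payoffs (9, 1).
Player 1 earns 10 sequentially versus 9 at the Nash outcome: better off.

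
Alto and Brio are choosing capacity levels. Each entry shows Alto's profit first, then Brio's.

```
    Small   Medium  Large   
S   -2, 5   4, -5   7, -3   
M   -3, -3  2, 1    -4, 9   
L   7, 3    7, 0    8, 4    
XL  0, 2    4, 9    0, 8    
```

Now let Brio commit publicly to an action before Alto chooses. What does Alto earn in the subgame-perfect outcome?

Alto best-responds to each possible Brio move:
- Small: BR = L, leader payoff 3.
- Medium: BR = L, leader payoff 0.
- Large: BR = L, leader payoff 4.
Maximizing over 3, 0, 4, Brio chooses Large. Subgame-perfect outcome: (L, Large) with payoffs (8, 4).

8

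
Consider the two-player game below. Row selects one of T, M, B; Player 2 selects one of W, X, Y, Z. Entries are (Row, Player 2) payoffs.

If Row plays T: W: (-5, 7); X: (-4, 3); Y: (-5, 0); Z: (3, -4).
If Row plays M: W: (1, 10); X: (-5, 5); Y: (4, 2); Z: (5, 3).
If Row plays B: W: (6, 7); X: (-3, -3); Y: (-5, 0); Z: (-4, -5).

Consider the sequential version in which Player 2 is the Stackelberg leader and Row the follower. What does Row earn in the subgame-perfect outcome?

Row best-responds to each possible Player 2 move:
- W: Row compares -5, 1, 6 and picks B; Player 2 would get 7.
- X: Row compares -4, -5, -3 and picks B; Player 2 would get -3.
- Y: Row compares -5, 4, -5 and picks M; Player 2 would get 2.
- Z: Row compares 3, 5, -4 and picks M; Player 2 would get 3.
Maximizing over 7, -3, 2, 3, Player 2 chooses W. Subgame-perfect outcome: (B, W) with payoffs (6, 7).

6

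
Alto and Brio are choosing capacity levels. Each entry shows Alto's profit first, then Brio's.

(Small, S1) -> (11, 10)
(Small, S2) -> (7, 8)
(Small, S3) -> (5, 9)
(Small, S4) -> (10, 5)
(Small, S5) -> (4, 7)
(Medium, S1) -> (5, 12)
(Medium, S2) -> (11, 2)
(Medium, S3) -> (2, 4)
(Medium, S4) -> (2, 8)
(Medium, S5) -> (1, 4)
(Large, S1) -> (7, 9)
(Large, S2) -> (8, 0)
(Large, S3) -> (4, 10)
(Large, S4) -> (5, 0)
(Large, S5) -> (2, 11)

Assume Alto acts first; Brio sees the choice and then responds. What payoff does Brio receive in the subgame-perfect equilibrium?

Backward induction with Alto moving first.
- Small → Brio plays S1 (best of 10, 8, 9, 5, 7); Alto gets 11.
- Medium → Brio plays S1 (best of 12, 2, 4, 8, 4); Alto gets 5.
- Large → Brio plays S5 (best of 9, 0, 10, 0, 11); Alto gets 2.
Alto's induced payoffs are 11, 5, 2, so Alto commits to Small. Subgame-perfect outcome: (Small, S1) with payoffs (11, 10).

10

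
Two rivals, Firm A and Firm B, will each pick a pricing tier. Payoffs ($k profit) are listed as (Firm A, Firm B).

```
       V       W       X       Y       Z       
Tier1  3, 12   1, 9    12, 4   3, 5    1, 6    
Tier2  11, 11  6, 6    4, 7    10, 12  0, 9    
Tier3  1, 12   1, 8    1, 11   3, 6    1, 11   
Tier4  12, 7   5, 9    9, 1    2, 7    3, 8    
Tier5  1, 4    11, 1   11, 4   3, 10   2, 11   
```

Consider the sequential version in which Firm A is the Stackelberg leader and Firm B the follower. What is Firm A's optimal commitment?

Work backward from Firm B's decision.
- Tier1 → Firm B plays V (best of 12, 9, 4, 5, 6); Firm A gets 3.
- Tier2 → Firm B plays Y (best of 11, 6, 7, 12, 9); Firm A gets 10.
- Tier3 → Firm B plays V (best of 12, 8, 11, 6, 11); Firm A gets 1.
- Tier4 → Firm B plays W (best of 7, 9, 1, 7, 8); Firm A gets 5.
- Tier5 → Firm B plays Z (best of 4, 1, 4, 10, 11); Firm A gets 2.
Maximizing over 3, 10, 1, 5, 2, Firm A chooses Tier2. Subgame-perfect outcome: (Tier2, Y) with payoffs (10, 12).

Tier2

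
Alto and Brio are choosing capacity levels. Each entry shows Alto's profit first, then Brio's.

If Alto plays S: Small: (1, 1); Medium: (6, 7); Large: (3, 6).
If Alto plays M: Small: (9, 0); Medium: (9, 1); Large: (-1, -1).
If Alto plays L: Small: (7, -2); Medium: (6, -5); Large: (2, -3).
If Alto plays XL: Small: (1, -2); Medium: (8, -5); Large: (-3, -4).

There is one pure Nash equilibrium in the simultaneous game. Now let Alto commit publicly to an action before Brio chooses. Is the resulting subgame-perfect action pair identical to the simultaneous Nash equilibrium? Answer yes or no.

yes

Backward induction with Alto moving first.
- S → Brio plays Medium (best of 1, 7, 6); Alto gets 6.
- M → Brio plays Medium (best of 0, 1, -1); Alto gets 9.
- L → Brio plays Small (best of -2, -5, -3); Alto gets 7.
- XL → Brio plays Small (best of -2, -5, -4); Alto gets 1.
Maximizing over 6, 9, 7, 1, Alto chooses M. Subgame-perfect outcome: (M, Medium) with payoffs (9, 1).
Now find the simultaneous Nash equilibrium.
Alto's best replies: Small→M; Medium→M; Large→S.
Brio's best replies: S→Medium; M→Medium; L→Small; XL→Small.
The unique mutual best reply is (M, Medium), giving (9, 1).
Sequential outcome (M, Medium) coincides with the Nash profile (M, Medium).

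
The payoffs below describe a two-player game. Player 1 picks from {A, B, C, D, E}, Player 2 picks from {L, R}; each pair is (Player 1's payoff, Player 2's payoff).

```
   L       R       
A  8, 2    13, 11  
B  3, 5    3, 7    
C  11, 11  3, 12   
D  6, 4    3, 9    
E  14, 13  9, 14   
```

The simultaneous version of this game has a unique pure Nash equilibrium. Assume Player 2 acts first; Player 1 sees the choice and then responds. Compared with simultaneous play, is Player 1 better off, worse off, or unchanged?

Backward induction with Player 2 moving first.
- L: BR = E, leader payoff 13.
- R: BR = A, leader payoff 11.
Among 13, 11, the best is 13 at L. Subgame-perfect outcome: (E, L) with payoffs (14, 13).
For the simultaneous game, intersect best replies.
Player 1's best replies: L→E; R→A.
Player 2's best replies: A→R; B→R; C→R; D→R; E→R.
Only (A, R) has each player best-responding; Nash payoffs (13, 11).
Player 1 earns 14 sequentially versus 13 at the Nash outcome: better off.

better off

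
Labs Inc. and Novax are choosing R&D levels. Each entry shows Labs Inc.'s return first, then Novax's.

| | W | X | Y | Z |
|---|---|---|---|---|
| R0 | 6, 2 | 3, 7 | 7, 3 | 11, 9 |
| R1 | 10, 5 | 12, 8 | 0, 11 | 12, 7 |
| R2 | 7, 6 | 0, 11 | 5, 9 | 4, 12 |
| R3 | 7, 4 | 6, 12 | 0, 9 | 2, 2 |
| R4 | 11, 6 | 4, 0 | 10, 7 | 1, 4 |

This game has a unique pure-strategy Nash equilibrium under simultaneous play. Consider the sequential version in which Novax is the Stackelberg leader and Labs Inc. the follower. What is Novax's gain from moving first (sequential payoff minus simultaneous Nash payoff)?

Labs Inc. best-responds to each possible Novax move:
- W: BR = R4, leader payoff 6.
- X: BR = R1, leader payoff 8.
- Y: BR = R4, leader payoff 7.
- Z: BR = R1, leader payoff 7.
Novax's induced payoffs are 6, 8, 7, 7, so Novax commits to X. Subgame-perfect outcome: (R1, X) with payoffs (12, 8).
Now find the simultaneous Nash equilibrium.
Labs Inc.'s best replies: W→R4; X→R1; Y→R4; Z→R1.
Novax's best replies: R0→Z; R1→Y; R2→Z; R3→X; R4→Y.
The unique mutual best reply is (R4, Y), giving (10, 7).
Novax's commitment gain: 8 − 7 = 1.

1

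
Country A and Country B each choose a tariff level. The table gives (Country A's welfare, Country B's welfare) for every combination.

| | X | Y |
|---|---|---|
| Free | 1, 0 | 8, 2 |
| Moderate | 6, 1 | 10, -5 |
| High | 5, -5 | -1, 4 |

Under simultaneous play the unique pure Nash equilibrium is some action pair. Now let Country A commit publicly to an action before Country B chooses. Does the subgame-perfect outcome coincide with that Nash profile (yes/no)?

no

Backward induction with Country A moving first.
- Free: BR = Y, leader payoff 8.
- Moderate: BR = X, leader payoff 6.
- High: BR = Y, leader payoff -1.
Among 8, 6, -1, the best is 8 at Free. Subgame-perfect outcome: (Free, Y) with payoffs (8, 2).
Under simultaneous play:
Country A's best replies: X→Moderate; Y→Moderate.
Country B's best replies: Free→Y; Moderate→X; High→Y.
The unique mutual best reply is (Moderate, X), giving (6, 1).
Sequential outcome (Free, Y) differs from the Nash profile (Moderate, X).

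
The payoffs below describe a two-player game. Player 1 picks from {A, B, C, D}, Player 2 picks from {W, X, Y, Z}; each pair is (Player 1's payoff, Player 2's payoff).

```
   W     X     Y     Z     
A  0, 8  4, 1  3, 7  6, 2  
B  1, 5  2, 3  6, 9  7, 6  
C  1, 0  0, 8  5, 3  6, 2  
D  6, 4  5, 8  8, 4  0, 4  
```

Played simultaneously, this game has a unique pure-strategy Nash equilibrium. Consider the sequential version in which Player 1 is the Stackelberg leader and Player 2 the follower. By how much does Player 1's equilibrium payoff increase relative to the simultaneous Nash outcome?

Work backward from Player 2's decision.
- A → Player 2 plays W (best of 8, 1, 7, 2); Player 1 gets 0.
- B → Player 2 plays Y (best of 5, 3, 9, 6); Player 1 gets 6.
- C → Player 2 plays X (best of 0, 8, 3, 2); Player 1 gets 0.
- D → Player 2 plays X (best of 4, 8, 4, 4); Player 1 gets 5.
Player 1's induced payoffs are 0, 6, 0, 5, so Player 1 commits to B. Subgame-perfect outcome: (B, Y) with payoffs (6, 9).
Now find the simultaneous Nash equilibrium.
Player 1's best replies: W→D; X→D; Y→D; Z→B.
Player 2's best replies: A→W; B→Y; C→X; D→X.
Only (D, X) has each player best-responding; Nash payoffs (5, 8).
Player 1's commitment gain: 6 − 5 = 1.

1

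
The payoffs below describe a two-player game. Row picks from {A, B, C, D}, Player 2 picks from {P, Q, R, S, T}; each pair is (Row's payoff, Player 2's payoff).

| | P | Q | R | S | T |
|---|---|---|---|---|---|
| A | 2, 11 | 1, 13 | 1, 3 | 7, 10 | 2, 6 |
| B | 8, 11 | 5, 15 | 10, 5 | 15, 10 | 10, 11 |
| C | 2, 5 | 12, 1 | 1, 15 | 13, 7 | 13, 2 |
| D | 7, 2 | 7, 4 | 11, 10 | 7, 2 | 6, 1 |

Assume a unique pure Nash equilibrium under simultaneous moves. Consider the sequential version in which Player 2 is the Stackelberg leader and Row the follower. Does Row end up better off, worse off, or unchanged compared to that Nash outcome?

Backward induction with Player 2 moving first.
- P: BR = B, leader payoff 11.
- Q: BR = C, leader payoff 1.
- R: BR = D, leader payoff 10.
- S: BR = B, leader payoff 10.
- T: BR = C, leader payoff 2.
Among 11, 1, 10, 10, 2, the best is 11 at P. Subgame-perfect outcome: (B, P) with payoffs (8, 11).
Now find the simultaneous Nash equilibrium.
Row's best replies: P→B; Q→C; R→D; S→B; T→C.
Player 2's best replies: A→Q; B→Q; C→R; D→R.
Only (D, R) has each player best-responding; Nash payoffs (11, 10).
Row earns 8 sequentially versus 11 at the Nash outcome: worse off.

worse off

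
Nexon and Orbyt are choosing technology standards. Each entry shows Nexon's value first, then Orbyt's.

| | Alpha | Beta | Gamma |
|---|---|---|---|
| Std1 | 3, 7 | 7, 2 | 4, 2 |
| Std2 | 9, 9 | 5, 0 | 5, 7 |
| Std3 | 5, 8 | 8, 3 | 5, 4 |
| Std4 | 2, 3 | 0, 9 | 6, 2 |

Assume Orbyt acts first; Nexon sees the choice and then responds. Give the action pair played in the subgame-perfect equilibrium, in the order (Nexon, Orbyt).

Backward induction with Orbyt moving first.
- Alpha: BR = Std2, leader payoff 9.
- Beta: BR = Std3, leader payoff 3.
- Gamma: BR = Std4, leader payoff 2.
Maximizing over 9, 3, 2, Orbyt chooses Alpha. Subgame-perfect outcome: (Std2, Alpha) with payoffs (9, 9).

(Std2, Alpha)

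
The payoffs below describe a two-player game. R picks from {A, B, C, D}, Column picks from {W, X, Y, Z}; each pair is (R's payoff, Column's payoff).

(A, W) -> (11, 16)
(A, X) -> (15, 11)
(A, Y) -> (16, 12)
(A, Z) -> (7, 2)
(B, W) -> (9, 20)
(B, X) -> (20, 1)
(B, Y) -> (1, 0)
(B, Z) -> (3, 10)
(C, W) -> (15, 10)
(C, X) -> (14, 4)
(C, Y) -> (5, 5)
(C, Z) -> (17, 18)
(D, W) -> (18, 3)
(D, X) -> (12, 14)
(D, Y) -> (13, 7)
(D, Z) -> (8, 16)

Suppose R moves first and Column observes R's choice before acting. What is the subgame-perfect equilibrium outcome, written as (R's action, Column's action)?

Backward induction with R moving first.
- A: BR = W, leader payoff 11.
- B: BR = W, leader payoff 9.
- C: BR = Z, leader payoff 17.
- D: BR = Z, leader payoff 8.
Maximizing over 11, 9, 17, 8, R chooses C. Subgame-perfect outcome: (C, Z) with payoffs (17, 18).

(C, Z)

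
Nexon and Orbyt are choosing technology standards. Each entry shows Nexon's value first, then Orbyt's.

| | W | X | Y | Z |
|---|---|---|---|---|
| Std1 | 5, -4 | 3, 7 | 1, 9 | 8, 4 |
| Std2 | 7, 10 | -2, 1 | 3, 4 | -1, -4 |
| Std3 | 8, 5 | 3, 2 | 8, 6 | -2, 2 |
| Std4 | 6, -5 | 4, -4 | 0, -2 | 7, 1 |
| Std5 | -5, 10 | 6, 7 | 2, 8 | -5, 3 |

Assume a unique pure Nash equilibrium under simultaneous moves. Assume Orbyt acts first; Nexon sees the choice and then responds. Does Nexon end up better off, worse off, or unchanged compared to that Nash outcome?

Solve by backward induction (Orbyt leads).
- W → Nexon plays Std3 (best of 5, 7, 8, 6, -5); Orbyt gets 5.
- X → Nexon plays Std5 (best of 3, -2, 3, 4, 6); Orbyt gets 7.
- Y → Nexon plays Std3 (best of 1, 3, 8, 0, 2); Orbyt gets 6.
- Z → Nexon plays Std1 (best of 8, -1, -2, 7, -5); Orbyt gets 4.
Maximizing over 5, 7, 6, 4, Orbyt chooses X. Subgame-perfect outcome: (Std5, X) with payoffs (6, 7).
For the simultaneous game, intersect best replies.
Nexon's best replies: W→Std3; X→Std5; Y→Std3; Z→Std1.
Orbyt's best replies: Std1→Y; Std2→W; Std3→Y; Std4→Z; Std5→W.
Only (Std3, Y) has each player best-responding; Nash payoffs (8, 6).
Nexon earns 6 sequentially versus 8 at the Nash outcome: worse off.

worse off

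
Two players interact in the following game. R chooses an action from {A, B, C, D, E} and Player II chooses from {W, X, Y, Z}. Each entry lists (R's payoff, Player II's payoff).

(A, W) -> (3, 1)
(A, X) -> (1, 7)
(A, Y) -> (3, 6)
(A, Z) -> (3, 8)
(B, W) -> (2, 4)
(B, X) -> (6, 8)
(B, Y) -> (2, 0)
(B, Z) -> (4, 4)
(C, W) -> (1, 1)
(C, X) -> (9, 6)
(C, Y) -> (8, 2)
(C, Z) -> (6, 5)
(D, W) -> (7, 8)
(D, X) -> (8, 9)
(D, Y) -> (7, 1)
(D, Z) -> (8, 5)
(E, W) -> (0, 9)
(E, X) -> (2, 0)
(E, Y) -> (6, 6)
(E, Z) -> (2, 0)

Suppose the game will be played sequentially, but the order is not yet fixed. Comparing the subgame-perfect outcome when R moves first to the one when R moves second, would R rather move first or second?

first

If R leads: Player II's best replies are A→Z, B→X, C→X, D→X, E→W; R's induced payoffs 3, 6, 9, 8, 0; outcome (C, X), payoffs (9, 6).
If Player II leads: R's best replies are W→D, X→C, Y→C, Z→D; Player II's induced payoffs 8, 6, 2, 5; outcome (D, W), payoffs (7, 8).
R gets 9 moving first and 7 moving second, so R prefers to move first.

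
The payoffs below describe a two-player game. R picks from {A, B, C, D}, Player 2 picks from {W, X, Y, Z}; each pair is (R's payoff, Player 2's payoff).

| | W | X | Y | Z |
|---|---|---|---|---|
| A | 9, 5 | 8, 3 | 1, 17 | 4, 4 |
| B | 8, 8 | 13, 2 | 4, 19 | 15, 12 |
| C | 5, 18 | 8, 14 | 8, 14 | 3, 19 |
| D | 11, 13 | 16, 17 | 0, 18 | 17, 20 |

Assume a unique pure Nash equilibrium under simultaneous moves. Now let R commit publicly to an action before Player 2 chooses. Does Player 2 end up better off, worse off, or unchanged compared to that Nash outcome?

Work backward from Player 2's decision.
- A: BR = Y, leader payoff 1.
- B: BR = Y, leader payoff 4.
- C: BR = Z, leader payoff 3.
- D: BR = Z, leader payoff 17.
R's induced payoffs are 1, 4, 3, 17, so R commits to D. Subgame-perfect outcome: (D, Z) with payoffs (17, 20).
For the simultaneous game, intersect best replies.
R's best replies: W→D; X→D; Y→C; Z→D.
Player 2's best replies: A→Y; B→Y; C→Z; D→Z.
Only (D, Z) has each player best-responding; Nash payoffs (17, 20).
Player 2 earns 20 sequentially versus 20 at the Nash outcome: unchanged.

unchanged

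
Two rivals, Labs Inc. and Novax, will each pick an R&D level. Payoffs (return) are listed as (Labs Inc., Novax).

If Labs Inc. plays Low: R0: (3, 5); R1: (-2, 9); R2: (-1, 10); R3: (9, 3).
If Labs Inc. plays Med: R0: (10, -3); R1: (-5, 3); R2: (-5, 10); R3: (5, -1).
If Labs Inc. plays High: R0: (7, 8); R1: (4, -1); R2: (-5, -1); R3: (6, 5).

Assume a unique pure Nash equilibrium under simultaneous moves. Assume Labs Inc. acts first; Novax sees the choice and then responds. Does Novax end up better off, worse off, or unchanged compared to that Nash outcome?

Work backward from Novax's decision.
- Low: Novax compares 5, 9, 10, 3 and picks R2; Labs Inc. would get -1.
- Med: Novax compares -3, 3, 10, -1 and picks R2; Labs Inc. would get -5.
- High: Novax compares 8, -1, -1, 5 and picks R0; Labs Inc. would get 7.
Among -1, -5, 7, the best is 7 at High. Subgame-perfect outcome: (High, R0) with payoffs (7, 8).
Now find the simultaneous Nash equilibrium.
Labs Inc.'s best replies: R0→Med; R1→High; R2→Low; R3→Low.
Novax's best replies: Low→R2; Med→R2; High→R0.
Only (Low, R2) has each player best-responding; Nash payoffs (-1, 10).
Novax earns 8 sequentially versus 10 at the Nash outcome: worse off.

worse off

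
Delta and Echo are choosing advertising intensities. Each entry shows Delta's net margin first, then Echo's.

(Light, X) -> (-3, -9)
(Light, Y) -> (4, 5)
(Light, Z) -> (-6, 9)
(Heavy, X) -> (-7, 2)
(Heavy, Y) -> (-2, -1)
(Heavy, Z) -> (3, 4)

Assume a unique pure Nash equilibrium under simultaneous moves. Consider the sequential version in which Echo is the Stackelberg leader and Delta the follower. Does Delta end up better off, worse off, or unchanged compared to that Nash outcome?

better off

Backward induction with Echo moving first.
- X → Delta plays Light (best of -3, -7); Echo gets -9.
- Y → Delta plays Light (best of 4, -2); Echo gets 5.
- Z → Delta plays Heavy (best of -6, 3); Echo gets 4.
Among -9, 5, 4, the best is 5 at Y. Subgame-perfect outcome: (Light, Y) with payoffs (4, 5).
Under simultaneous play:
Delta's best replies: X→Light; Y→Light; Z→Heavy.
Echo's best replies: Light→Z; Heavy→Z.
Only (Heavy, Z) has each player best-responding; Nash payoffs (3, 4).
Delta earns 4 sequentially versus 3 at the Nash outcome: better off.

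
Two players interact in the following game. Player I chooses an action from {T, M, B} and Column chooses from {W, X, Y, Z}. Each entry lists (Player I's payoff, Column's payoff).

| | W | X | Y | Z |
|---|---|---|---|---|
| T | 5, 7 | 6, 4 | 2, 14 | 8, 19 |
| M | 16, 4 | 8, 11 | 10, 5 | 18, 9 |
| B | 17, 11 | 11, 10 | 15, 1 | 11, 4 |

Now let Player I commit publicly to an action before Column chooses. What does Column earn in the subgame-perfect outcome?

11

Backward induction with Player I moving first.
- T: Column compares 7, 4, 14, 19 and picks Z; Player I would get 8.
- M: Column compares 4, 11, 5, 9 and picks X; Player I would get 8.
- B: Column compares 11, 10, 1, 4 and picks W; Player I would get 17.
Among 8, 8, 17, the best is 17 at B. Subgame-perfect outcome: (B, W) with payoffs (17, 11).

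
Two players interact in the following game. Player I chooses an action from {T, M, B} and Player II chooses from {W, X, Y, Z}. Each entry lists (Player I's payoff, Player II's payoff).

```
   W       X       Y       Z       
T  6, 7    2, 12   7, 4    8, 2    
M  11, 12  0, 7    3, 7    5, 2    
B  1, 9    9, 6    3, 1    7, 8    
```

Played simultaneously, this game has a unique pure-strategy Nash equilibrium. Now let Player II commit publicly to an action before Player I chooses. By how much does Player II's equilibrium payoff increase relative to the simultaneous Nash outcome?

0

Solve by backward induction (Player II leads).
- W: Player I compares 6, 11, 1 and picks M; Player II would get 12.
- X: Player I compares 2, 0, 9 and picks B; Player II would get 6.
- Y: Player I compares 7, 3, 3 and picks T; Player II would get 4.
- Z: Player I compares 8, 5, 7 and picks T; Player II would get 2.
Maximizing over 12, 6, 4, 2, Player II chooses W. Subgame-perfect outcome: (M, W) with payoffs (11, 12).
Now find the simultaneous Nash equilibrium.
Player I's best replies: W→M; X→B; Y→T; Z→T.
Player II's best replies: T→X; M→W; B→W.
Only (M, W) has each player best-responding; Nash payoffs (11, 12).
Player II's commitment gain: 12 − 12 = 0.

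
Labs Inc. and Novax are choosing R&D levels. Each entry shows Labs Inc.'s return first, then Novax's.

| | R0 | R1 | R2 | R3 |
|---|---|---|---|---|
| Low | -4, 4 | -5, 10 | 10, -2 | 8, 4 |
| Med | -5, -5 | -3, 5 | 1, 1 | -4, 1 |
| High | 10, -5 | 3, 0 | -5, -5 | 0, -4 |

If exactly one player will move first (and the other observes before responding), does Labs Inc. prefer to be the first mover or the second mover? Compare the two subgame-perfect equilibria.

If Labs Inc. leads: Novax's best replies are Low→R1, Med→R1, High→R1; Labs Inc.'s induced payoffs -5, -3, 3; outcome (High, R1), payoffs (3, 0).
If Novax leads: Labs Inc.'s best replies are R0→High, R1→High, R2→Low, R3→Low; Novax's induced payoffs -5, 0, -2, 4; outcome (Low, R3), payoffs (8, 4).
Labs Inc. gets 3 moving first and 8 moving second, so Labs Inc. prefers to move second.

second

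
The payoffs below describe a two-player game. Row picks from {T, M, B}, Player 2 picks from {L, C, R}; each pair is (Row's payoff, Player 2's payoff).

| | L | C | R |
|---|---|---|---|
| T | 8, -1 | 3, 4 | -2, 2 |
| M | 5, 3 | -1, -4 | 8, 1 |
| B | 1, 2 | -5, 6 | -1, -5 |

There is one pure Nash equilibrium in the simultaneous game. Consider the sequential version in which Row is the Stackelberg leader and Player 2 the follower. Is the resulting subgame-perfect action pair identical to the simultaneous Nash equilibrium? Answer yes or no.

no

Solve by backward induction (Row leads).
- T: Player 2 compares -1, 4, 2 and picks C; Row would get 3.
- M: Player 2 compares 3, -4, 1 and picks L; Row would get 5.
- B: Player 2 compares 2, 6, -5 and picks C; Row would get -5.
Row's induced payoffs are 3, 5, -5, so Row commits to M. Subgame-perfect outcome: (M, L) with payoffs (5, 3).
Now find the simultaneous Nash equilibrium.
Row's best replies: L→T; C→T; R→M.
Player 2's best replies: T→C; M→L; B→C.
The unique mutual best reply is (T, C), giving (3, 4).
Sequential outcome (M, L) differs from the Nash profile (T, C).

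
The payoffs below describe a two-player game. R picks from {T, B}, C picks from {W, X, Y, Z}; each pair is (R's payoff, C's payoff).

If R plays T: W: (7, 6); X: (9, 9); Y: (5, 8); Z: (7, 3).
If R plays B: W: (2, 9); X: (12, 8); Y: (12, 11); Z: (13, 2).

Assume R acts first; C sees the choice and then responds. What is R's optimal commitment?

Solve by backward induction (R leads).
- T → C plays X (best of 6, 9, 8, 3); R gets 9.
- B → C plays Y (best of 9, 8, 11, 2); R gets 12.
R's induced payoffs are 9, 12, so R commits to B. Subgame-perfect outcome: (B, Y) with payoffs (12, 11).

B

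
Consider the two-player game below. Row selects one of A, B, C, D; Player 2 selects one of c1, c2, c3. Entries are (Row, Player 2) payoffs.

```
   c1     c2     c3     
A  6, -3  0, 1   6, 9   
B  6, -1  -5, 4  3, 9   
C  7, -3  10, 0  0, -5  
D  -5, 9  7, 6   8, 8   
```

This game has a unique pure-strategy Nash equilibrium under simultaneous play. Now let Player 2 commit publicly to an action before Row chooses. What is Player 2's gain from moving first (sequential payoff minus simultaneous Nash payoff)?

8

Solve by backward induction (Player 2 leads).
- c1: BR = C, leader payoff -3.
- c2: BR = C, leader payoff 0.
- c3: BR = D, leader payoff 8.
Player 2's induced payoffs are -3, 0, 8, so Player 2 commits to c3. Subgame-perfect outcome: (D, c3) with payoffs (8, 8).
For the simultaneous game, intersect best replies.
Row's best replies: c1→C; c2→C; c3→D.
Player 2's best replies: A→c3; B→c3; C→c2; D→c1.
Only (C, c2) has each player best-responding; Nash payoffs (10, 0).
Player 2's commitment gain: 8 − 0 = 8.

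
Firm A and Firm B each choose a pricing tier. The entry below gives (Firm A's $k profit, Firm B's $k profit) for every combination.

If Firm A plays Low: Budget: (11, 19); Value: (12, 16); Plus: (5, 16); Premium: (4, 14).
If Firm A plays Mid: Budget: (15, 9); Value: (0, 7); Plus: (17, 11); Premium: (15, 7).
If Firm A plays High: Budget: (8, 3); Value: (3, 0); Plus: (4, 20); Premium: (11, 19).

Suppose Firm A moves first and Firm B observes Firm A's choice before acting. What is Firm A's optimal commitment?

Work backward from Firm B's decision.
- Low → Firm B plays Budget (best of 19, 16, 16, 14); Firm A gets 11.
- Mid → Firm B plays Plus (best of 9, 7, 11, 7); Firm A gets 17.
- High → Firm B plays Plus (best of 3, 0, 20, 19); Firm A gets 4.
Maximizing over 11, 17, 4, Firm A chooses Mid. Subgame-perfect outcome: (Mid, Plus) with payoffs (17, 11).

Mid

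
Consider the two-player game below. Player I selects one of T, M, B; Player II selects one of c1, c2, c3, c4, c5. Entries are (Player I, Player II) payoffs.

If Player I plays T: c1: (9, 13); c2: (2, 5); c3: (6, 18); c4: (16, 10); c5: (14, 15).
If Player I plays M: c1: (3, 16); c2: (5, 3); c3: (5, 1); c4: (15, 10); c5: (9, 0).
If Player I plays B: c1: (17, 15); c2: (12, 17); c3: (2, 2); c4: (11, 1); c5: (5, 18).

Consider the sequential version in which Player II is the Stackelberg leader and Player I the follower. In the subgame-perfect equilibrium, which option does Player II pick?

Player I best-responds to each possible Player II move:
- c1: BR = B, leader payoff 15.
- c2: BR = B, leader payoff 17.
- c3: BR = T, leader payoff 18.
- c4: BR = T, leader payoff 10.
- c5: BR = T, leader payoff 15.
Player II's induced payoffs are 15, 17, 18, 10, 15, so Player II commits to c3. Subgame-perfect outcome: (T, c3) with payoffs (6, 18).

c3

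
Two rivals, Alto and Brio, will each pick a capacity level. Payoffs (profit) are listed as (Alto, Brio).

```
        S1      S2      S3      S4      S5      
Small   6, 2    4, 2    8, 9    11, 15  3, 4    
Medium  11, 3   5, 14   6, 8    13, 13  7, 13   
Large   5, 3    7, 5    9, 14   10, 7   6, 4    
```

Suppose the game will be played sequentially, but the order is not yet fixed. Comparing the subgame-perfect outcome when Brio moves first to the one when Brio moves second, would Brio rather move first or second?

second

If Alto leads: Brio's best replies are Small→S4, Medium→S2, Large→S3; Alto's induced payoffs 11, 5, 9; outcome (Small, S4), payoffs (11, 15).
If Brio leads: Alto's best replies are S1→Medium, S2→Large, S3→Large, S4→Medium, S5→Medium; Brio's induced payoffs 3, 5, 14, 13, 13; outcome (Large, S3), payoffs (9, 14).
Brio gets 14 moving first and 15 moving second, so Brio prefers to move second.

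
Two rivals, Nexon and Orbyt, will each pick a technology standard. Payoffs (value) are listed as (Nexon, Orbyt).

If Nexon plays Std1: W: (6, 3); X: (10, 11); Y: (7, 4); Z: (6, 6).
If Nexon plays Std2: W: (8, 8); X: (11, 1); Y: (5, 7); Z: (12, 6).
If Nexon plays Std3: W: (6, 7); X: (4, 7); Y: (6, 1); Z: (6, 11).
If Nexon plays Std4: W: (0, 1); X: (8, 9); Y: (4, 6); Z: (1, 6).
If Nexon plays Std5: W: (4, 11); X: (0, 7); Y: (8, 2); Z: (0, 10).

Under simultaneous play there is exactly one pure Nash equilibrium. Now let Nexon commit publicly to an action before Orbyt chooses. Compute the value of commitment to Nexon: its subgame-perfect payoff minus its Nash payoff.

Backward induction with Nexon moving first.
- Std1 → Orbyt plays X (best of 3, 11, 4, 6); Nexon gets 10.
- Std2 → Orbyt plays W (best of 8, 1, 7, 6); Nexon gets 8.
- Std3 → Orbyt plays Z (best of 7, 7, 1, 11); Nexon gets 6.
- Std4 → Orbyt plays X (best of 1, 9, 6, 6); Nexon gets 8.
- Std5 → Orbyt plays W (best of 11, 7, 2, 10); Nexon gets 4.
Maximizing over 10, 8, 6, 8, 4, Nexon chooses Std1. Subgame-perfect outcome: (Std1, X) with payoffs (10, 11).
For the simultaneous game, intersect best replies.
Nexon's best replies: W→Std2; X→Std2; Y→Std5; Z→Std2.
Orbyt's best replies: Std1→X; Std2→W; Std3→Z; Std4→X; Std5→W.
The unique mutual best reply is (Std2, W), giving (8, 8).
Nexon's commitment gain: 10 − 8 = 2.

2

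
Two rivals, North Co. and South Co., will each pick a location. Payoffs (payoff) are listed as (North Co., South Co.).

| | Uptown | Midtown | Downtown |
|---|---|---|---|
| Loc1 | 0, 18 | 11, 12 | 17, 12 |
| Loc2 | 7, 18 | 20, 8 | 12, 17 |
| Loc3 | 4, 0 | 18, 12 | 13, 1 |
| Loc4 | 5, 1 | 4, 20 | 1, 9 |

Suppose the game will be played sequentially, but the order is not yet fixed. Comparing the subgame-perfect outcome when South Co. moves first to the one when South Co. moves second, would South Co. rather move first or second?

first

If North Co. leads: South Co.'s best replies are Loc1→Uptown, Loc2→Uptown, Loc3→Midtown, Loc4→Midtown; North Co.'s induced payoffs 0, 7, 18, 4; outcome (Loc3, Midtown), payoffs (18, 12).
If South Co. leads: North Co.'s best replies are Uptown→Loc2, Midtown→Loc2, Downtown→Loc1; South Co.'s induced payoffs 18, 8, 12; outcome (Loc2, Uptown), payoffs (7, 18).
South Co. gets 18 moving first and 12 moving second, so South Co. prefers to move first.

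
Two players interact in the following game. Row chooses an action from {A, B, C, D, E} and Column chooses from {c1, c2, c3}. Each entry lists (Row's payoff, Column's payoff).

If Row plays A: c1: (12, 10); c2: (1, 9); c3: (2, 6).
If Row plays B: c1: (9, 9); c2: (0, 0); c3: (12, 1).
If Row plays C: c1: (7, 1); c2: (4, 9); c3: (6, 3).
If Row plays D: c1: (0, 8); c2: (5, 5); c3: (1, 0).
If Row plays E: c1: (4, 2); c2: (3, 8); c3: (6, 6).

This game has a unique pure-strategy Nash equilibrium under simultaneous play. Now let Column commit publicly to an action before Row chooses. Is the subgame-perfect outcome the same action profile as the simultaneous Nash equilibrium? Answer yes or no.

yes

Row best-responds to each possible Column move:
- c1: Row compares 12, 9, 7, 0, 4 and picks A; Column would get 10.
- c2: Row compares 1, 0, 4, 5, 3 and picks D; Column would get 5.
- c3: Row compares 2, 12, 6, 1, 6 and picks B; Column would get 1.
Among 10, 5, 1, the best is 10 at c1. Subgame-perfect outcome: (A, c1) with payoffs (12, 10).
For the simultaneous game, intersect best replies.
Row's best replies: c1→A; c2→D; c3→B.
Column's best replies: A→c1; B→c1; C→c2; D→c1; E→c2.
The unique mutual best reply is (A, c1), giving (12, 10).
Sequential outcome (A, c1) coincides with the Nash profile (A, c1).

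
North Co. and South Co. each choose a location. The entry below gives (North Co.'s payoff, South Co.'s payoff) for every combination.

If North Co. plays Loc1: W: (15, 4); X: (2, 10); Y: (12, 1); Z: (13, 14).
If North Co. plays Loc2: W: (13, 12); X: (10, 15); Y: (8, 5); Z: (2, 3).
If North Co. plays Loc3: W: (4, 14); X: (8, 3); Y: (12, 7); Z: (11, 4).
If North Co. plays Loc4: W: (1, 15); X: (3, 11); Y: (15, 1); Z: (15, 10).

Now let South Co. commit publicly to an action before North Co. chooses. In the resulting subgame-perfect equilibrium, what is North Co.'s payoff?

10

Solve by backward induction (South Co. leads).
- W: North Co. compares 15, 13, 4, 1 and picks Loc1; South Co. would get 4.
- X: North Co. compares 2, 10, 8, 3 and picks Loc2; South Co. would get 15.
- Y: North Co. compares 12, 8, 12, 15 and picks Loc4; South Co. would get 1.
- Z: North Co. compares 13, 2, 11, 15 and picks Loc4; South Co. would get 10.
South Co.'s induced payoffs are 4, 15, 1, 10, so South Co. commits to X. Subgame-perfect outcome: (Loc2, X) with payoffs (10, 15).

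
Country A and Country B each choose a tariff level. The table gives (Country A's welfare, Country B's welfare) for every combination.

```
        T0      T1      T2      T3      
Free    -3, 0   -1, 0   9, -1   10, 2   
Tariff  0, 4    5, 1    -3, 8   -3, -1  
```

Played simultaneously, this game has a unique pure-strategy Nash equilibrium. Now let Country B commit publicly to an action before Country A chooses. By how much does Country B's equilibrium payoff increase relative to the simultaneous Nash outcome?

2

Country A best-responds to each possible Country B move:
- T0: BR = Tariff, leader payoff 4.
- T1: BR = Tariff, leader payoff 1.
- T2: BR = Free, leader payoff -1.
- T3: BR = Free, leader payoff 2.
Among 4, 1, -1, 2, the best is 4 at T0. Subgame-perfect outcome: (Tariff, T0) with payoffs (0, 4).
For the simultaneous game, intersect best replies.
Country A's best replies: T0→Tariff; T1→Tariff; T2→Free; T3→Free.
Country B's best replies: Free→T3; Tariff→T2.
Only (Free, T3) has each player best-responding; Nash payoffs (10, 2).
Country B's commitment gain: 4 − 2 = 2.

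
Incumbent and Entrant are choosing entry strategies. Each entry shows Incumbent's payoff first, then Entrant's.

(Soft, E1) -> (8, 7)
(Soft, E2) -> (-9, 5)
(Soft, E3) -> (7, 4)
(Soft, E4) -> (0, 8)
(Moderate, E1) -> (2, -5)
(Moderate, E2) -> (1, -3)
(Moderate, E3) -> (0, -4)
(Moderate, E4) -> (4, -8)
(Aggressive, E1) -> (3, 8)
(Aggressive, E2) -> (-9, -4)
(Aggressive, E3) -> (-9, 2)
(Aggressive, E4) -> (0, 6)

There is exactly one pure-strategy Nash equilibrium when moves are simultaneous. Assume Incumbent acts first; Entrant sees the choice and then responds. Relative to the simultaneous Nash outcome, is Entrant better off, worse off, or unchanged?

better off

Solve by backward induction (Incumbent leads).
- Soft → Entrant plays E4 (best of 7, 5, 4, 8); Incumbent gets 0.
- Moderate → Entrant plays E2 (best of -5, -3, -4, -8); Incumbent gets 1.
- Aggressive → Entrant plays E1 (best of 8, -4, 2, 6); Incumbent gets 3.
Maximizing over 0, 1, 3, Incumbent chooses Aggressive. Subgame-perfect outcome: (Aggressive, E1) with payoffs (3, 8).
For the simultaneous game, intersect best replies.
Incumbent's best replies: E1→Soft; E2→Moderate; E3→Soft; E4→Moderate.
Entrant's best replies: Soft→E4; Moderate→E2; Aggressive→E1.
Only (Moderate, E2) has each player best-responding; Nash payoffs (1, -3).
Entrant earns 8 sequentially versus -3 at the Nash outcome: better off.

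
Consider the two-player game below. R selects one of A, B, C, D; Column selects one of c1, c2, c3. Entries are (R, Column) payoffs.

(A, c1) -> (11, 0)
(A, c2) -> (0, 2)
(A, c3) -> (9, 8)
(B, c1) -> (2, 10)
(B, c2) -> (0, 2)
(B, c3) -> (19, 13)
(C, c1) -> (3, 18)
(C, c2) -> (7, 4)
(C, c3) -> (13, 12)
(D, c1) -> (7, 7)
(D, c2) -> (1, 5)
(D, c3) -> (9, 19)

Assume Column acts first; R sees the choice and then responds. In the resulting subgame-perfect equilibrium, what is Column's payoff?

R best-responds to each possible Column move:
- c1 → R plays A (best of 11, 2, 3, 7); Column gets 0.
- c2 → R plays C (best of 0, 0, 7, 1); Column gets 4.
- c3 → R plays B (best of 9, 19, 13, 9); Column gets 13.
Column's induced payoffs are 0, 4, 13, so Column commits to c3. Subgame-perfect outcome: (B, c3) with payoffs (19, 13).

13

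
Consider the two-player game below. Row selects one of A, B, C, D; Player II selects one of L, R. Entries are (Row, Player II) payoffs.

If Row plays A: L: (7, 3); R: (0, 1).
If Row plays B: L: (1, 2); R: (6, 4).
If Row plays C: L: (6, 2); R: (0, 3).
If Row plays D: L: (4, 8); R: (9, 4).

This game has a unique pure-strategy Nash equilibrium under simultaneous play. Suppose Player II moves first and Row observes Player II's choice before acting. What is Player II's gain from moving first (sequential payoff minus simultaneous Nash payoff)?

1

Work backward from Row's decision.
- L → Row plays A (best of 7, 1, 6, 4); Player II gets 3.
- R → Row plays D (best of 0, 6, 0, 9); Player II gets 4.
Maximizing over 3, 4, Player II chooses R. Subgame-perfect outcome: (D, R) with payoffs (9, 4).
For the simultaneous game, intersect best replies.
Row's best replies: L→A; R→D.
Player II's best replies: A→L; B→R; C→R; D→L.
The unique mutual best reply is (A, L), giving (7, 3).
Player II's commitment gain: 4 − 3 = 1.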